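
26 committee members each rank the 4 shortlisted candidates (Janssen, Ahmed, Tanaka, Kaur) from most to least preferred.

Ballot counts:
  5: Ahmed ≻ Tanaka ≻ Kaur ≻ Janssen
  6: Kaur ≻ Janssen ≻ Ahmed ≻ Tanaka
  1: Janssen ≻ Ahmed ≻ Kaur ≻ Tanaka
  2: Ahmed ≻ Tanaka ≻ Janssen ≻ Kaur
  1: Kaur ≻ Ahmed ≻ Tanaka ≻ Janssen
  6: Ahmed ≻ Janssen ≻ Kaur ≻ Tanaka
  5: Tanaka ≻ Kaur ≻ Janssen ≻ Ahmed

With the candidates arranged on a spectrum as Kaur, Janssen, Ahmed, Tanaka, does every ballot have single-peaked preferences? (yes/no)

Axis positions: Kaur=1, Janssen=2, Ahmed=3, Tanaka=4.
Faction 1: ranking walks positions 3-4-1-2; Kaur is ranked above Janssen even though Janssen lies between Kaur and the peak Ahmed on the axis — preferences dip and rise again. Not single-peaked.
Faction 2 (peak Kaur at position 1): ranking walks positions 1-2-3-4, expanding outward from the peak — single-peaked.
Faction 3 (peak Janssen at position 2): ranking walks positions 2-3-1-4, expanding outward from the peak — single-peaked.
Faction 4 (peak Ahmed at position 3): ranking walks positions 3-4-2-1, expanding outward from the peak — single-peaked.
Faction 5: ranking walks positions 1-3-4-2; Ahmed is ranked above Janssen even though Janssen lies between Ahmed and the peak Kaur on the axis — preferences dip and rise again. Not single-peaked.
Faction 6 (peak Ahmed at position 3): ranking walks positions 3-2-1-4, expanding outward from the peak — single-peaked.
Faction 7: ranking walks positions 4-1-2-3; Kaur is ranked above Ahmed even though Ahmed lies between Kaur and the peak Tanaka on the axis — preferences dip and rise again. Not single-peaked.
Faction 1 violates single-peakedness, so the profile is not single-peaked on this axis.

no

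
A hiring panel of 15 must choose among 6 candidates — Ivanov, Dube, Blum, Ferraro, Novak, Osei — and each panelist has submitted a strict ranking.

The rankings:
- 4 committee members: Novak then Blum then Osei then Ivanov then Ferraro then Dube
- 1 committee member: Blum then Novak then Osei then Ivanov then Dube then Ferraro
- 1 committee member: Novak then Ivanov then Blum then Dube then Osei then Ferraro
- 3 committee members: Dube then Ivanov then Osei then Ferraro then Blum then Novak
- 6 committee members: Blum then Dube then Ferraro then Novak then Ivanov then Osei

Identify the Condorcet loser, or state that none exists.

none

Pairwise majorities:
Ivanov vs Dube: Dube wins 9–6.
Ivanov vs Blum: 1+3 = 4 for Ivanov, 11 for Blum — Blum by 11–4.
Ivanov vs Ferraro: Ivanov wins 9–6.
Ivanov vs Novak: Novak, 12–3.
Ivanov vs Osei: 10 to 5, Ivanov.
Dube vs Blum: Dube preferred on 3 ballots; Blum wins 12–3.
Dube–Ferraro: Dube 11–4.
Dube vs Novak: 9 to 6, Dube.
Dube vs Osei: Dube wins 10–5.
Blum vs Ferraro: 12 to 3, Blum.
Blum vs Novak: 1+3+6 = 10 for Blum, 5 for Novak — Blum by 10–5.
Blum vs Osei: Blum is ranked higher on 4+1+1+6 = 12 ballots, Osei on 3. Blum wins 12–3.
Ferraro vs Novak: Ferraro wins 9–6.
Ferraro vs Osei: Osei wins 9–6.
Novak vs Osei: Novak is ranked higher on 4+1+1+6 = 12 ballots, Osei on 3. Novak wins 12–3.
Every candidate wins at least one matchup (Ivanov beats Ferraro; Dube beats Ivanov; Blum beats Ivanov; Ferraro beats Novak; Novak beats Ivanov; Osei beats Ferraro), so there is no Condorcet loser.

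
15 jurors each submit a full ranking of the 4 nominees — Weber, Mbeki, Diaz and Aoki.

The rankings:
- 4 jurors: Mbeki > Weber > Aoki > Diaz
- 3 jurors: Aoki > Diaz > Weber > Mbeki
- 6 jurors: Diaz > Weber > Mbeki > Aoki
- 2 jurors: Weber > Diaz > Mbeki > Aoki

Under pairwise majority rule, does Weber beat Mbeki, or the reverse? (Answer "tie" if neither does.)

Ballots ranking Weber above Mbeki: 3 + 6 + 2 = 11.
Ballots ranking Mbeki above Weber: 15 − 11 = 4.
Weber wins the head-to-head 11–4.

Weber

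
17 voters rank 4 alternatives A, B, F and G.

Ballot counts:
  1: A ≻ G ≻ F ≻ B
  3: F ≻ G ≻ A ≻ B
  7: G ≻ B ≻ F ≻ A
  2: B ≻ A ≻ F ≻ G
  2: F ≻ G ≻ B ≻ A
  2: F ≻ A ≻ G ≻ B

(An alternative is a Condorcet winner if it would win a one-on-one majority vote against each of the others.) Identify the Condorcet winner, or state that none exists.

none

Pairwise majorities:
A vs B: 1+3+2 = 6 for A, 11 for B — B by 11–6.
A vs F: 3 to 14, F.
A vs G: 5 to 12, G.
B vs F: 9 to 8, B.
B vs G: B preferred on 2 ballots; G wins 15–2.
F vs G: 9 to 8, F.
Each alternative drops at least one matchup (A loses to B; B loses to G; F loses to B; G loses to F); the cycle B > F > G > B rules out a Condorcet winner.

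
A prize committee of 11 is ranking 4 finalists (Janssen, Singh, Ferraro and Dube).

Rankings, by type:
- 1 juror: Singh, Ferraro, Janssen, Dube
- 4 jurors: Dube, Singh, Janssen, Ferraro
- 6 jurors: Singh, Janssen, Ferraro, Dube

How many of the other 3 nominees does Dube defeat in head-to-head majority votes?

Dube against each rival (11 jurors):
Dube vs Janssen: Janssen wins 7–4.
Dube vs Singh: 4 for Dube, 7 for Singh — Singh by 7–4.
Dube vs Ferraro: 4 for Dube, 7 for Ferraro — Ferraro by 7–4.
Dube beats no one; loses to Janssen, Singh, Ferraro — 0 pairwise wins.

0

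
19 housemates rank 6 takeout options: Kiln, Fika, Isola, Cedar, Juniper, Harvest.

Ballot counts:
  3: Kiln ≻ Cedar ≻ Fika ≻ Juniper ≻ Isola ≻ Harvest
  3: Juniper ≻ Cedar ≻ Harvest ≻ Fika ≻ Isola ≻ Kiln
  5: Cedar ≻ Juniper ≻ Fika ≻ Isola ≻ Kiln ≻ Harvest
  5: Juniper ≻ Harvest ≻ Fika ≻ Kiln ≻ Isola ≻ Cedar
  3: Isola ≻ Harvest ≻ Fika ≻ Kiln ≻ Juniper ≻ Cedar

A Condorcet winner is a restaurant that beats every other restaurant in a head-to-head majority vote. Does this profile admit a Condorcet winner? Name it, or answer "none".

Juniper

Check each pair by majority over 19 ballots:
Kiln–Fika: Fika 16–3.
Kiln–Isola: Isola 11–8.
Kiln–Cedar: Kiln 11–8.
Kiln–Juniper: Juniper 13–6.
Kiln vs Harvest: Harvest, 11–8.
Fika–Isola: Fika 16–3.
Fika vs Cedar: Cedar wins 11–8.
Fika–Juniper: Juniper 13–6.
Fika–Harvest: Harvest 11–8.
Isola vs Cedar: Cedar wins 11–8.
Isola–Juniper: Juniper 16–3.
Isola vs Harvest: Isola, 11–8.
Cedar vs Juniper: Juniper, 11–8.
Cedar–Harvest: Cedar 11–8.
Juniper vs Harvest: Juniper, 16–3.
Juniper beats each of Kiln, Fika, Isola, Cedar, Harvest — Juniper is the Condorcet winner.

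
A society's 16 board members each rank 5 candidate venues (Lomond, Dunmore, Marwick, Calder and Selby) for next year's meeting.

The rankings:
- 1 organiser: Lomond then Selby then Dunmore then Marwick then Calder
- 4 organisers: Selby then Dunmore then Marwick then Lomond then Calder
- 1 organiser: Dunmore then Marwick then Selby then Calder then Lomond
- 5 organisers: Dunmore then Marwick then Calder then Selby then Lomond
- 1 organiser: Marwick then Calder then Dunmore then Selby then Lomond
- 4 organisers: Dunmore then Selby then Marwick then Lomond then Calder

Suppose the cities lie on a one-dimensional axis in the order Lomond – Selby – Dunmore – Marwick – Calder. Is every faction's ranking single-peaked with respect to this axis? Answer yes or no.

Axis positions: Lomond=1, Selby=2, Dunmore=3, Marwick=4, Calder=5.
Faction 1 (peak Lomond at position 1): ranking walks positions 1-2-3-4-5, expanding outward from the peak — single-peaked.
Faction 2 (peak Selby at position 2): ranking walks positions 2-3-4-1-5, expanding outward from the peak — single-peaked.
Faction 3 (peak Dunmore at position 3): ranking walks positions 3-4-2-5-1, expanding outward from the peak — single-peaked.
Faction 4 (peak Dunmore at position 3): ranking walks positions 3-4-5-2-1, expanding outward from the peak — single-peaked.
Faction 5 (peak Marwick at position 4): ranking walks positions 4-5-3-2-1, expanding outward from the peak — single-peaked.
Faction 6 (peak Dunmore at position 3): ranking walks positions 3-2-4-1-5, expanding outward from the peak — single-peaked.
Every ranking is single-peaked on this axis.

yes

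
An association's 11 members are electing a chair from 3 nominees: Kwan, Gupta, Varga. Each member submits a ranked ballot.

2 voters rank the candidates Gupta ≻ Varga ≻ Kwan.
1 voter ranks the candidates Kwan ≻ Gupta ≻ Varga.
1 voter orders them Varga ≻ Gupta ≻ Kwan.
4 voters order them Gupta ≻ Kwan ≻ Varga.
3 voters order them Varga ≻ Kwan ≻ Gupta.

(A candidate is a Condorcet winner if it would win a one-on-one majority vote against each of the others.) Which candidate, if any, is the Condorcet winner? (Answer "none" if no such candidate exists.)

Head-to-head results (11 voters):
Kwan vs Gupta: Gupta, 7–4.
Kwan vs Varga: Kwan is ranked higher on 1+4 = 5 ballots, Varga on 6. Varga wins 6–5.
Gupta–Varga: Gupta 7–4.
Gupta defeats every rival head-to-head and is the Condorcet winner.

Gupta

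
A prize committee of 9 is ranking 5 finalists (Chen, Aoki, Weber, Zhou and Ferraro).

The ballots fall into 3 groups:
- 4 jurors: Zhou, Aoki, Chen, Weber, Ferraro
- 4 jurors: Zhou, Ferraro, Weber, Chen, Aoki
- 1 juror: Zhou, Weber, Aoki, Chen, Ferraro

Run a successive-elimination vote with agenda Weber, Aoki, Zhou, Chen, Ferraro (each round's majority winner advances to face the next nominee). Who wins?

Zhou

Round 1: Weber vs Aoki — 5–4, Weber advances.
Round 2: Weber vs Zhou — 0–9, Zhou advances.
Round 3: Zhou vs Chen — 9–0, Zhou advances.
Round 4: Zhou vs Ferraro — 9–0, Zhou advances.
Zhou survives the agenda.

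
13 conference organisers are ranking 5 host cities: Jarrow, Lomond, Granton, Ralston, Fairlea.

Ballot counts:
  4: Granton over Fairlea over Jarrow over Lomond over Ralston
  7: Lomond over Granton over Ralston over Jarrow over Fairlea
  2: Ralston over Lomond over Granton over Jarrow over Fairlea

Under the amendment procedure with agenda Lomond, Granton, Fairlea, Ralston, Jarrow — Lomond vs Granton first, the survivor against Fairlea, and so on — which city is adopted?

Lomond

Round 1: Lomond vs Granton — 9–4, Lomond advances.
Round 2: Lomond vs Fairlea — 9–4, Lomond advances.
Round 3: Lomond vs Ralston — 11–2, Lomond advances.
Round 4: Lomond vs Jarrow — 9–4, Lomond advances.
The agenda winner is Lomond.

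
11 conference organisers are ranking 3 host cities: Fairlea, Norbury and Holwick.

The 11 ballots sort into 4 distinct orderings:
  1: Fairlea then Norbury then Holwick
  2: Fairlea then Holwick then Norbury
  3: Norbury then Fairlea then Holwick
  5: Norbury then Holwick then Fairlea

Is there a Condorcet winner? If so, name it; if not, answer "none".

Norbury

Pairwise majorities:
Fairlea vs Norbury: 1+2 = 3 for Fairlea, 8 for Norbury — Norbury by 8–3.
Fairlea vs Holwick: Fairlea preferred on 1+2+3 = 6 ballots; Fairlea wins 6–5.
Norbury vs Holwick: 1+3+5 = 9 for Norbury, 2 for Holwick — Norbury by 9–2.
Norbury wins every pairwise contest, so Norbury is the Condorcet winner.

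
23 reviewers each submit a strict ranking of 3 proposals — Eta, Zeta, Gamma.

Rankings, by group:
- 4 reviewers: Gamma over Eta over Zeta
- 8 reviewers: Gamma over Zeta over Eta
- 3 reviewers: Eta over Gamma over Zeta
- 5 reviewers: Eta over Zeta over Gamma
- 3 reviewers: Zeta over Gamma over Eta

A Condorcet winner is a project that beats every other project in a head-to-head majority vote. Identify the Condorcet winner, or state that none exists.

Gamma

Check each pair by majority over 23 ballots:
Eta vs Zeta: Eta wins 12–11.
Eta–Gamma: Gamma 15–8.
Zeta vs Gamma: Gamma wins 15–8.
Only Gamma has no losses; Gamma is the Condorcet winner.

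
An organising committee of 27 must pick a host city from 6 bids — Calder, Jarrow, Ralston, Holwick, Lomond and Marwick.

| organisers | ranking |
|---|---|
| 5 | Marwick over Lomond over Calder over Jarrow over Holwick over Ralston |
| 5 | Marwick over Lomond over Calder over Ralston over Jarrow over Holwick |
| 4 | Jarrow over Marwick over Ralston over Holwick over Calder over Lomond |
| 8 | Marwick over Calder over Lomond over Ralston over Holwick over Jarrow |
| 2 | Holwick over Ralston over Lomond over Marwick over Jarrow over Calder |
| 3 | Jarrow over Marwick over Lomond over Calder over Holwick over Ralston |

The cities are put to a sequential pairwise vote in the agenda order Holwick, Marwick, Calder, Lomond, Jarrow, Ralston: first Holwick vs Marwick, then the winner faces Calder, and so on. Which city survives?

Marwick

Round 1: Holwick vs Marwick — 2–25, Marwick advances.
Round 2: Marwick vs Calder — 27–0, Marwick advances.
Round 3: Marwick vs Lomond — 25–2, Marwick advances.
Round 4: Marwick vs Jarrow — 20–7, Marwick advances.
Round 5: Marwick vs Ralston — 25–2, Marwick advances.
The agenda winner is Marwick.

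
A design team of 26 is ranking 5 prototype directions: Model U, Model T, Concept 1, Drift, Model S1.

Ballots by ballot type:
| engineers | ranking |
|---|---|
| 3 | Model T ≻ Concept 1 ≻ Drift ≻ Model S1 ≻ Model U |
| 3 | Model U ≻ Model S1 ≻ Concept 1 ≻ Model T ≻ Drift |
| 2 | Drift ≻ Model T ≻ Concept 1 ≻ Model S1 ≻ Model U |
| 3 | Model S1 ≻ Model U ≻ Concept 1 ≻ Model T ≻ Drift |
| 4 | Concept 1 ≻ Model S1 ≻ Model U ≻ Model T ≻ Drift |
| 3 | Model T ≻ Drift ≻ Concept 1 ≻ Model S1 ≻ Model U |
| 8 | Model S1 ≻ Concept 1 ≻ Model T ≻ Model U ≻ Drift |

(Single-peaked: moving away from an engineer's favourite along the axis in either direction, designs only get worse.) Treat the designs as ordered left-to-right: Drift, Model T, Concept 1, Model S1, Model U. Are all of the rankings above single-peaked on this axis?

yes

Axis positions: Drift=1, Model T=2, Concept 1=3, Model S1=4, Model U=5.
Ballot type 1 (peak Model T at position 2): ranking walks positions 2-3-1-4-5, expanding outward from the peak — single-peaked.
Ballot type 2 (peak Model U at position 5): ranking walks positions 5-4-3-2-1, expanding outward from the peak — single-peaked.
Ballot type 3 (peak Drift at position 1): ranking walks positions 1-2-3-4-5, expanding outward from the peak — single-peaked.
Ballot type 4 (peak Model S1 at position 4): ranking walks positions 4-5-3-2-1, expanding outward from the peak — single-peaked.
Ballot type 5 (peak Concept 1 at position 3): ranking walks positions 3-4-5-2-1, expanding outward from the peak — single-peaked.
Ballot type 6 (peak Model T at position 2): ranking walks positions 2-1-3-4-5, expanding outward from the peak — single-peaked.
Ballot type 7 (peak Model S1 at position 4): ranking walks positions 4-3-2-5-1, expanding outward from the peak — single-peaked.
Every ranking is single-peaked on this axis.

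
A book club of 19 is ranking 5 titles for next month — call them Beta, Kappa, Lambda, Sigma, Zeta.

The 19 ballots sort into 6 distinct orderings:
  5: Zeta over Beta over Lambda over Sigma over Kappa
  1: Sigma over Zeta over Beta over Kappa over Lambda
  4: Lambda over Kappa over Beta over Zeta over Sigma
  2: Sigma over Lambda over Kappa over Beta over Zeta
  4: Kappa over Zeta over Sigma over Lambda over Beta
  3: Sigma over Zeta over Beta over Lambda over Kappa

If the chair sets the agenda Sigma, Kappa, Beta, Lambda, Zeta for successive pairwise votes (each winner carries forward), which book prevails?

Round 1: Sigma vs Kappa — 11–8, Sigma advances.
Round 2: Sigma vs Beta — 10–9, Sigma advances.
Round 3: Sigma vs Lambda — 10–9, Sigma advances.
Round 4: Sigma vs Zeta — 6–13, Zeta advances.
Zeta survives the agenda.

Zeta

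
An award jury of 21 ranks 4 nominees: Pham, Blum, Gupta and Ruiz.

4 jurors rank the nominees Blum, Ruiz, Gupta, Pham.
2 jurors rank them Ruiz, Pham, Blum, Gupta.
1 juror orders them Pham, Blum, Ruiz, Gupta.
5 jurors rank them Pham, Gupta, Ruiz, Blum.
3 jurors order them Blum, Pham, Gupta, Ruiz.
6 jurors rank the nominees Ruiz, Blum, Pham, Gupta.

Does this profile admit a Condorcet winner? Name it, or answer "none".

Check each pair by majority over 21 ballots:
Pham vs Blum: 8 to 13, Blum.
Pham vs Gupta: Pham is ranked higher on 2+1+5+3+6 = 17 ballots, Gupta on 4. Pham wins 17–4.
Pham vs Ruiz: Pham preferred on 1+5+3 = 9 ballots; Ruiz wins 12–9.
Blum vs Gupta: 4+2+1+3+6 = 16 for Blum, 5 for Gupta — Blum by 16–5.
Blum vs Ruiz: 8 to 13, Ruiz.
Gupta vs Ruiz: 8 to 13, Ruiz.
Ruiz defeats every rival head-to-head and is the Condorcet winner.

Ruiz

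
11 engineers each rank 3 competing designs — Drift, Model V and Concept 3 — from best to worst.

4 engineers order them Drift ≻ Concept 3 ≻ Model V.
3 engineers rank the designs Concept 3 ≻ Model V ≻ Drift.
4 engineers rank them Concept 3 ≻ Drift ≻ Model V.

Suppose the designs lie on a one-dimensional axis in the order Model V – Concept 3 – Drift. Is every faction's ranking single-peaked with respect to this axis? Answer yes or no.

Axis positions: Model V=1, Concept 3=2, Drift=3.
Faction 1 (peak Drift at position 3): ranking walks positions 3-2-1, expanding outward from the peak — single-peaked.
Faction 2 (peak Concept 3 at position 2): ranking walks positions 2-1-3, expanding outward from the peak — single-peaked.
Faction 3 (peak Concept 3 at position 2): ranking walks positions 2-3-1, expanding outward from the peak — single-peaked.
Every ranking is single-peaked on this axis.

yes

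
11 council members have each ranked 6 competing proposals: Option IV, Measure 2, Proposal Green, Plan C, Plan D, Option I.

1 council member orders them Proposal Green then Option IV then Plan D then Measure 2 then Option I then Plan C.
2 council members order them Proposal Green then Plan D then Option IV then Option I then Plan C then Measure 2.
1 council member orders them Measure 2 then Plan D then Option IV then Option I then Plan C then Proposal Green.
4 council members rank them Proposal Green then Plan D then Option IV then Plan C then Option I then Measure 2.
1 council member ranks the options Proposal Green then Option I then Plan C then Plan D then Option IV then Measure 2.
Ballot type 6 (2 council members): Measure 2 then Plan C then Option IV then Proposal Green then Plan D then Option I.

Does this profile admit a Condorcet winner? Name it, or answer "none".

Proposal Green

Head-to-head results (11 council members):
Option IV vs Measure 2: Option IV, 8–3.
Option IV vs Proposal Green: 3 to 8, Proposal Green.
Option IV–Plan C: Option IV 8–3.
Option IV vs Plan D: Option IV is ranked higher on 1+2 = 3 ballots, Plan D on 8. Plan D wins 8–3.
Option IV vs Option I: Option IV is ranked higher on 1+2+1+4+2 = 10 ballots, Option I on 1. Option IV wins 10–1.
Measure 2 vs Proposal Green: Measure 2 is ranked higher on 1+2 = 3 ballots, Proposal Green on 8. Proposal Green wins 8–3.
Measure 2 vs Plan C: 4 to 7, Plan C.
Measure 2 vs Plan D: Measure 2 preferred on 1+2 = 3 ballots; Plan D wins 8–3.
Measure 2 vs Option I: Option I wins 7–4.
Proposal Green vs Plan C: Proposal Green is ranked higher on 1+2+4+1 = 8 ballots, Plan C on 3. Proposal Green wins 8–3.
Proposal Green–Plan D: Proposal Green 10–1.
Proposal Green–Option I: Proposal Green 10–1.
Plan C–Plan D: Plan D 8–3.
Plan C vs Option I: 6 to 5, Plan C.
Plan D vs Option I: Plan D wins 10–1.
Proposal Green defeats every rival head-to-head and is the Condorcet winner.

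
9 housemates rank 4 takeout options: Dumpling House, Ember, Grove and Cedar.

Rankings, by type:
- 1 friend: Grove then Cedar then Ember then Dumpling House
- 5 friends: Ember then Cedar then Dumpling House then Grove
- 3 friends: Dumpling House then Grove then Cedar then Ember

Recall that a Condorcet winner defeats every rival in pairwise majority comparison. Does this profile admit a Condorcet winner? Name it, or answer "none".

Ember

Pairwise majorities:
Dumpling House vs Ember: Dumpling House preferred on 3 ballots; Ember wins 6–3.
Dumpling House vs Grove: Dumpling House wins 8–1.
Dumpling House vs Cedar: Dumpling House is ranked higher on 3 ballots, Cedar on 6. Cedar wins 6–3.
Ember vs Grove: 5 to 4, Ember.
Ember vs Cedar: Ember, 5–4.
Grove vs Cedar: 4 to 5, Cedar.
Ember defeats every rival head-to-head and is the Condorcet winner.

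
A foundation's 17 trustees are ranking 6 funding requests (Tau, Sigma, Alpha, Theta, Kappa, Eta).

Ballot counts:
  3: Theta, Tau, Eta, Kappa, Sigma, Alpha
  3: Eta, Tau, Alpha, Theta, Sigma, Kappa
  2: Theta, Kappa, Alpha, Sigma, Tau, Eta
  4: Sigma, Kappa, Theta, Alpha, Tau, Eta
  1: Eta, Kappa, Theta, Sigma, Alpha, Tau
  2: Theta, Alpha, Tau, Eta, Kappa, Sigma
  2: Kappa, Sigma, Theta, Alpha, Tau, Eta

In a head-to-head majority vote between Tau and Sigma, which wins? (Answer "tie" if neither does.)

Ballots ranking Tau above Sigma: 3 + 3 + 2 = 8.
Ballots ranking Sigma above Tau: 17 − 8 = 9.
Sigma wins the head-to-head 9–8.

Sigma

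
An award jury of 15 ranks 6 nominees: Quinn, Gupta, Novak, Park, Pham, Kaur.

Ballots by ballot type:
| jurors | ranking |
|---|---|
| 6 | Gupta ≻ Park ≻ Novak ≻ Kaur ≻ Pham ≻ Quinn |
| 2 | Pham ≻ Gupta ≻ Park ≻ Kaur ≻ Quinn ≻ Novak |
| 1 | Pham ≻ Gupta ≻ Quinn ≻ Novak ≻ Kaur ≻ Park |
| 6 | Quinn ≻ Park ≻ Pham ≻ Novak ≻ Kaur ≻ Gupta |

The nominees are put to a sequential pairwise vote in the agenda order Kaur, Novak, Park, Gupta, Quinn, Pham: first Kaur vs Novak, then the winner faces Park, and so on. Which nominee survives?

Pham

Round 1: Kaur vs Novak — 2–13, Novak advances.
Round 2: Novak vs Park — 1–14, Park advances.
Round 3: Park vs Gupta — 6–9, Gupta advances.
Round 4: Gupta vs Quinn — 9–6, Gupta advances.
Round 5: Gupta vs Pham — 6–9, Pham advances.
The agenda winner is Pham.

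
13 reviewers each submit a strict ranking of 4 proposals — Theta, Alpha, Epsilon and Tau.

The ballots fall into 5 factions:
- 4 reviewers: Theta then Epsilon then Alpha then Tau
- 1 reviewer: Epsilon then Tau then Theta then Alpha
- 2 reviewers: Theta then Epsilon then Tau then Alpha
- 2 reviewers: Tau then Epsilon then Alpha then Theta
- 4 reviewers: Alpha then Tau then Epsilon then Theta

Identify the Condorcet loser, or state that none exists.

Head-to-head results (13 reviewers):
Theta vs Alpha: 7 to 6, Theta.
Theta vs Epsilon: Epsilon wins 7–6.
Theta vs Tau: Theta preferred on 4+2 = 6 ballots; Tau wins 7–6.
Alpha vs Epsilon: 4 for Alpha, 9 for Epsilon — Epsilon by 9–4.
Alpha vs Tau: Alpha preferred on 4+4 = 8 ballots; Alpha wins 8–5.
Epsilon vs Tau: Epsilon wins 7–6.
Each project has at least one pairwise win (Theta beats Alpha; Alpha beats Tau; Epsilon beats Theta; Tau beats Theta) — no Condorcet loser.

none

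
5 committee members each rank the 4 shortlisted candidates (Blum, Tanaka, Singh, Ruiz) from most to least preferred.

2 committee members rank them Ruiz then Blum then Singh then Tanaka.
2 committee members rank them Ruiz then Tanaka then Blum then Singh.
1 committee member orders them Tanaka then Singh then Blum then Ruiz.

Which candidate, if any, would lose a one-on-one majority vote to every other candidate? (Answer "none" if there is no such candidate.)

Singh

Head-to-head results (5 committee members):
Blum–Tanaka: Tanaka 3–2.
Blum vs Singh: 2+2 = 4 for Blum, 1 for Singh — Blum by 4–1.
Blum vs Ruiz: Ruiz, 4–1.
Tanaka vs Singh: 2+1 = 3 for Tanaka, 2 for Singh — Tanaka by 3–2.
Tanaka vs Ruiz: Tanaka preferred on 1 ballot; Ruiz wins 4–1.
Singh vs Ruiz: 1 for Singh, 4 for Ruiz — Ruiz by 4–1.
Singh is beaten in every head-to-head and is the Condorcet loser.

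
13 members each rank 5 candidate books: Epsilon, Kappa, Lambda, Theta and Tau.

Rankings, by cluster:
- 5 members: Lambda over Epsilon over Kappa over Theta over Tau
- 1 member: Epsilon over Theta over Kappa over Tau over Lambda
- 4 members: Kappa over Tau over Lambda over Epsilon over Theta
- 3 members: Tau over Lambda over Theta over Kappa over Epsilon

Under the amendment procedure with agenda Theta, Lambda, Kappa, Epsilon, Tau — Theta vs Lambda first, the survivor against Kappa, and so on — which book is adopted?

Tau

Round 1: Theta vs Lambda — 1–12, Lambda advances.
Round 2: Lambda vs Kappa — 8–5, Lambda advances.
Round 3: Lambda vs Epsilon — 12–1, Lambda advances.
Round 4: Lambda vs Tau — 5–8, Tau advances.
The agenda winner is Tau.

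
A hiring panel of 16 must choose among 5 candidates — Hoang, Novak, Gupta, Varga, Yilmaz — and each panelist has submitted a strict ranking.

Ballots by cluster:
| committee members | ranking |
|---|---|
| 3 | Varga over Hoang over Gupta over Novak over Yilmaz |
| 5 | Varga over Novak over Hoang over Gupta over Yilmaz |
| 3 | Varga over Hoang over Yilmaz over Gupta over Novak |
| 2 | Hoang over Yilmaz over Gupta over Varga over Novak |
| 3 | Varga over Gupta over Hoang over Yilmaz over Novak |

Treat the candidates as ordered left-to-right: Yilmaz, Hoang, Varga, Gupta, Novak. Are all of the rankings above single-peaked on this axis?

Axis positions: Yilmaz=1, Hoang=2, Varga=3, Gupta=4, Novak=5.
Cluster 1 (peak Varga at position 3): ranking walks positions 3-2-4-5-1, expanding outward from the peak — single-peaked.
Cluster 2: ranking walks positions 3-5-2-4-1; Novak is ranked above Gupta even though Gupta lies between Novak and the peak Varga on the axis — preferences dip and rise again. Not single-peaked.
Cluster 3 (peak Varga at position 3): ranking walks positions 3-2-1-4-5, expanding outward from the peak — single-peaked.
Cluster 4: ranking walks positions 2-1-4-3-5; Gupta is ranked above Varga even though Varga lies between Gupta and the peak Hoang on the axis — preferences dip and rise again. Not single-peaked.
Cluster 5 (peak Varga at position 3): ranking walks positions 3-4-2-1-5, expanding outward from the peak — single-peaked.
Cluster 2 violates single-peakedness, so the profile is not single-peaked on this axis.

no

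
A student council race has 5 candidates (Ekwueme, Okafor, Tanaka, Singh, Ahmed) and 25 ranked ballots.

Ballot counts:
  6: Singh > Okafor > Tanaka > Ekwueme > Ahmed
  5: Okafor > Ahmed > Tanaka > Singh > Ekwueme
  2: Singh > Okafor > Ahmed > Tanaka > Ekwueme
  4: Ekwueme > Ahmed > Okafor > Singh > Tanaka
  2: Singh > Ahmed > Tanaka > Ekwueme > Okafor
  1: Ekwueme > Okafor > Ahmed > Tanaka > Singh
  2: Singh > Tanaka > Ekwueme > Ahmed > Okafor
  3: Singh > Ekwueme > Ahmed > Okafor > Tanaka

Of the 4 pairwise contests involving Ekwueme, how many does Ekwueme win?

Ekwueme against each rival (25 voters):
Ekwueme vs Okafor: Ekwueme preferred on 4+2+1+2+3 = 12 ballots; Okafor wins 13–12.
Ekwueme vs Tanaka: Tanaka, 17–8.
Ekwueme–Singh: Singh 20–5.
Ekwueme vs Ahmed: 16 to 9, Ekwueme.
Ekwueme beats Ahmed; loses to Okafor, Tanaka, Singh — 1 pairwise win.

1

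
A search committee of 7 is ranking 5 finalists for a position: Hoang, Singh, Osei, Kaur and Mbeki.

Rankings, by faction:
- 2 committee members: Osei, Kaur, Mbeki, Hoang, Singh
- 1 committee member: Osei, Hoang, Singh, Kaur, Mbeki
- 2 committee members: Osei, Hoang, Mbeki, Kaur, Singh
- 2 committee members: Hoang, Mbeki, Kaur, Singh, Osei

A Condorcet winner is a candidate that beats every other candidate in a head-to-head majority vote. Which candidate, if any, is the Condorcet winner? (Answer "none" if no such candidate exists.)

Pairwise majorities:
Hoang–Singh: Hoang 7–0.
Hoang vs Osei: Osei wins 5–2.
Hoang vs Kaur: Hoang wins 5–2.
Hoang–Mbeki: Hoang 5–2.
Singh vs Osei: Osei, 5–2.
Singh vs Kaur: Kaur, 6–1.
Singh vs Mbeki: Mbeki, 6–1.
Osei–Kaur: Osei 5–2.
Osei vs Mbeki: Osei, 5–2.
Kaur–Mbeki: Mbeki 4–3.
Osei defeats every rival head-to-head and is the Condorcet winner.

Osei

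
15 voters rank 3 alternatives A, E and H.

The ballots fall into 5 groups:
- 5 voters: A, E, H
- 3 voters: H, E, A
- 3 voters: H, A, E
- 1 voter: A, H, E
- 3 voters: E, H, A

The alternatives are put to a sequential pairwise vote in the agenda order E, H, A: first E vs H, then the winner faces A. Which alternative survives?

Round 1: E vs H — 8–7, E advances.
Round 2: E vs A — 6–9, A advances.
The agenda winner is A.

A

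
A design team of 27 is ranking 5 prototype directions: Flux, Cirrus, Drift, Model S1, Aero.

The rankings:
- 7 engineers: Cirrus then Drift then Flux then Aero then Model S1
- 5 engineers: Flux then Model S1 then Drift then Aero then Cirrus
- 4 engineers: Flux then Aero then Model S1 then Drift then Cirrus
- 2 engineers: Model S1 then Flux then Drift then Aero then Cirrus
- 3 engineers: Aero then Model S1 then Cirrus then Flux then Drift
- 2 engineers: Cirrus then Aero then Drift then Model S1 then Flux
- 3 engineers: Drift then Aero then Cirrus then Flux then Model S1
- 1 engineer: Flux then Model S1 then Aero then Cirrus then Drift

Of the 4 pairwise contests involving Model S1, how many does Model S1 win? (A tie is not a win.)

2

Model S1 against each rival (27 engineers):
Model S1 vs Flux: Flux wins 20–7.
Model S1 vs Cirrus: Model S1 preferred on 5+4+2+3+1 = 15 ballots; Model S1 wins 15–12.
Model S1 vs Drift: Model S1, 15–12.
Model S1 vs Aero: Aero wins 19–8.
Model S1 beats Cirrus, Drift; loses to Flux, Aero — 2 pairwise wins.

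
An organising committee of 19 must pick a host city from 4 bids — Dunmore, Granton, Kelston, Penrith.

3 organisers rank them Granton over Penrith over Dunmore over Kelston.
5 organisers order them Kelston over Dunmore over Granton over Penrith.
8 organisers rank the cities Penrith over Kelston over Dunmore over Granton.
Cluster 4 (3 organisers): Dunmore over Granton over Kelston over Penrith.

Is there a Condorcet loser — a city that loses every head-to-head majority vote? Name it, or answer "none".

none

Pairwise majorities:
Dunmore vs Granton: 5+8+3 = 16 for Dunmore, 3 for Granton — Dunmore by 16–3.
Dunmore vs Kelston: 6 to 13, Kelston.
Dunmore–Penrith: Penrith 11–8.
Granton vs Kelston: Granton is ranked higher on 3+3 = 6 ballots, Kelston on 13. Kelston wins 13–6.
Granton vs Penrith: 11 to 8, Granton.
Kelston vs Penrith: Penrith, 11–8.
Every city wins at least one matchup (Dunmore beats Granton; Granton beats Penrith; Kelston beats Dunmore; Penrith beats Dunmore), so there is no Condorcet loser.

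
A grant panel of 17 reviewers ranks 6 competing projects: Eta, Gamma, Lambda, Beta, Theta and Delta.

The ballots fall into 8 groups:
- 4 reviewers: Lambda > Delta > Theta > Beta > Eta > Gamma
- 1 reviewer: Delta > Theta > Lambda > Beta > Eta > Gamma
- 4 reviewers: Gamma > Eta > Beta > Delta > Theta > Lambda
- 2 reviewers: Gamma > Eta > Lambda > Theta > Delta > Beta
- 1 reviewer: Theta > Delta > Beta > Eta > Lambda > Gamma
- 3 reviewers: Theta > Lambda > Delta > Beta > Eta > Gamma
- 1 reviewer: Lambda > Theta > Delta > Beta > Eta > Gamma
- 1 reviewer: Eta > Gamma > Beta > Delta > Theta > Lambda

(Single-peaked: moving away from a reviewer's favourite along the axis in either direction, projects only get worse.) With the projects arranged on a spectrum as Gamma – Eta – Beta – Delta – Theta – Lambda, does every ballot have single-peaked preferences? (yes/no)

Axis positions: Gamma=1, Eta=2, Beta=3, Delta=4, Theta=5, Lambda=6.
Group 1: ranking walks positions 6-4-5-3-2-1; Delta is ranked above Theta even though Theta lies between Delta and the peak Lambda on the axis — preferences dip and rise again. Not single-peaked.
Group 2 (peak Delta at position 4): ranking walks positions 4-5-6-3-2-1, expanding outward from the peak — single-peaked.
Group 3 (peak Gamma at position 1): ranking walks positions 1-2-3-4-5-6, expanding outward from the peak — single-peaked.
Group 4: ranking walks positions 1-2-6-5-4-3; Lambda is ranked above Beta even though Beta lies between Lambda and the peak Gamma on the axis — preferences dip and rise again. Not single-peaked.
Group 5 (peak Theta at position 5): ranking walks positions 5-4-3-2-6-1, expanding outward from the peak — single-peaked.
Group 6 (peak Theta at position 5): ranking walks positions 5-6-4-3-2-1, expanding outward from the peak — single-peaked.
Group 7 (peak Lambda at position 6): ranking walks positions 6-5-4-3-2-1, expanding outward from the peak — single-peaked.
Group 8 (peak Eta at position 2): ranking walks positions 2-1-3-4-5-6, expanding outward from the peak — single-peaked.
Group 1 violates single-peakedness, so the profile is not single-peaked on this axis.

no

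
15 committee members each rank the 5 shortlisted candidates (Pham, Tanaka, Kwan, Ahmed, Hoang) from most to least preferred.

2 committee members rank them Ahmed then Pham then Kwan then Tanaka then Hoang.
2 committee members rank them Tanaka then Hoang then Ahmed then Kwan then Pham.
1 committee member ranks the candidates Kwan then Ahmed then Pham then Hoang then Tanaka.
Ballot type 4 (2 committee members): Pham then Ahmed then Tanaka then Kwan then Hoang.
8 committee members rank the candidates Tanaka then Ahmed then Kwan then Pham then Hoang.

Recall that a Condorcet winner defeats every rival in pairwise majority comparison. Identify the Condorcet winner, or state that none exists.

Head-to-head results (15 committee members):
Pham vs Tanaka: Tanaka, 10–5.
Pham vs Kwan: Pham is ranked higher on 2+2 = 4 ballots, Kwan on 11. Kwan wins 11–4.
Pham vs Ahmed: Ahmed, 13–2.
Pham vs Hoang: 13 to 2, Pham.
Tanaka vs Kwan: Tanaka preferred on 2+2+8 = 12 ballots; Tanaka wins 12–3.
Tanaka vs Ahmed: Tanaka preferred on 2+8 = 10 ballots; Tanaka wins 10–5.
Tanaka vs Hoang: Tanaka wins 14–1.
Kwan vs Ahmed: Kwan preferred on 1 ballot; Ahmed wins 14–1.
Kwan vs Hoang: Kwan wins 13–2.
Ahmed vs Hoang: 13 to 2, Ahmed.
Tanaka wins every pairwise contest, so Tanaka is the Condorcet winner.

Tanaka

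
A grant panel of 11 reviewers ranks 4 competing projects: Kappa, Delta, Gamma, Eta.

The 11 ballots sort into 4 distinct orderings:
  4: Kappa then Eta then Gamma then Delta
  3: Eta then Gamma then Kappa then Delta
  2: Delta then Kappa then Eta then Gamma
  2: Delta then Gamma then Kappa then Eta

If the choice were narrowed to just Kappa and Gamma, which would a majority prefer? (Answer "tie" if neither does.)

Kappa

Ballots ranking Kappa above Gamma: 4 + 2 = 6.
Ballots ranking Gamma above Kappa: 11 − 6 = 5.
Kappa wins the head-to-head 6–5.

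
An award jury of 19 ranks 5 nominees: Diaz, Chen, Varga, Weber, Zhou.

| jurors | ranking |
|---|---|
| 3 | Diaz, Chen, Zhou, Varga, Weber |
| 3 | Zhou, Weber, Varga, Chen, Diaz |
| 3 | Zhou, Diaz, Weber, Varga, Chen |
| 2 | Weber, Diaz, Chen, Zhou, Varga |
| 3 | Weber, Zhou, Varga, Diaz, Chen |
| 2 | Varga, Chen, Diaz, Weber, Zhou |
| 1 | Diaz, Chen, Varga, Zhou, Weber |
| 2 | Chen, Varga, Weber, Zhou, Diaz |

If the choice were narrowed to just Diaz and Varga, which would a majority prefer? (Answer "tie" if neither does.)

Ballots ranking Diaz above Varga: 3 + 3 + 2 + 1 = 9.
Ballots ranking Varga above Diaz: 19 − 9 = 10.
Varga wins the head-to-head 10–9.

Varga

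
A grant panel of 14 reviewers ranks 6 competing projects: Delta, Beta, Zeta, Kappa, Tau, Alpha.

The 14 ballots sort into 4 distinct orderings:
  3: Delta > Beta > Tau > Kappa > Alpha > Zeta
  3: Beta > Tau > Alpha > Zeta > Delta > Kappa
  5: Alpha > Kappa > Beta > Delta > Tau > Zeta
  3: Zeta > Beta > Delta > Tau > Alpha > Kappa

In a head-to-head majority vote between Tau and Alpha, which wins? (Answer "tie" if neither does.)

Tau

Ballots ranking Tau above Alpha: 3 + 3 + 3 = 9.
Ballots ranking Alpha above Tau: 14 − 9 = 5.
Tau wins the head-to-head 9–5.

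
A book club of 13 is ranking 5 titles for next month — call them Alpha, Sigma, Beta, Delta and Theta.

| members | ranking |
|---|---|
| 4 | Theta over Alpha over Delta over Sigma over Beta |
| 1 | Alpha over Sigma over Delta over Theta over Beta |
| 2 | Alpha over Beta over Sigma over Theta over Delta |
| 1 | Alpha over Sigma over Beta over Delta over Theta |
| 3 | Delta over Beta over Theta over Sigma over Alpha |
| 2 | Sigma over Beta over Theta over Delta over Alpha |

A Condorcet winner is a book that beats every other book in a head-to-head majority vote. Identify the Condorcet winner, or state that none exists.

Check each pair by majority over 13 ballots:
Alpha vs Sigma: Alpha wins 8–5.
Alpha vs Beta: Alpha wins 8–5.
Alpha–Delta: Alpha 8–5.
Alpha vs Theta: Theta wins 9–4.
Sigma vs Beta: Sigma wins 8–5.
Sigma vs Delta: Delta wins 7–6.
Sigma vs Theta: Theta wins 7–6.
Beta–Delta: Delta 8–5.
Beta–Theta: Beta 8–5.
Delta vs Theta: Theta, 8–5.
No book is unbeaten: Alpha loses to Theta; Sigma loses to Alpha; Beta loses to Alpha; Delta loses to Alpha; Theta loses to Beta. In particular Alpha beats Beta beats Theta beats Alpha is a majority cycle — no Condorcet winner exists.

none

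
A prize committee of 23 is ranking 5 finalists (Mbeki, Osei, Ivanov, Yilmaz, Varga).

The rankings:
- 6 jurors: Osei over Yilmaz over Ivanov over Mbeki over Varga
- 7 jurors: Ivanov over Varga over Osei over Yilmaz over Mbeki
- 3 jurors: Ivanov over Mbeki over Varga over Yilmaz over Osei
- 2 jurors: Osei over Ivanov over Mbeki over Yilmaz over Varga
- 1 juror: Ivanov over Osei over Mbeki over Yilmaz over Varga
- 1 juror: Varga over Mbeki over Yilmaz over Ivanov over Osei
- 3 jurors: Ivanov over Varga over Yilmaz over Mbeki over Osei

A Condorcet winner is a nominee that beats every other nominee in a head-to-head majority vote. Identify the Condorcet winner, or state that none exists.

Head-to-head results (23 jurors):
Mbeki vs Osei: Osei, 16–7.
Mbeki vs Ivanov: Ivanov, 22–1.
Mbeki–Yilmaz: Yilmaz 16–7.
Mbeki–Varga: Mbeki 12–11.
Osei vs Ivanov: Ivanov, 15–8.
Osei vs Yilmaz: Osei, 16–7.
Osei vs Varga: Varga, 14–9.
Ivanov vs Yilmaz: Ivanov, 16–7.
Ivanov vs Varga: Ivanov wins 22–1.
Yilmaz–Varga: Varga 14–9.
Ivanov wins every pairwise contest, so Ivanov is the Condorcet winner.

Ivanov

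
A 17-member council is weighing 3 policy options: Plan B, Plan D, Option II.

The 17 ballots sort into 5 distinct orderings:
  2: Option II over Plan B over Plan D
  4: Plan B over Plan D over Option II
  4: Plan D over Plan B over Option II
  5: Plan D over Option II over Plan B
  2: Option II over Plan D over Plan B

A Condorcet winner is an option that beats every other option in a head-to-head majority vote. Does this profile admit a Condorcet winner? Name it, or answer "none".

Check each pair by majority over 17 ballots:
Plan B vs Plan D: Plan D, 11–6.
Plan B vs Option II: Plan B is ranked higher on 4+4 = 8 ballots, Option II on 9. Option II wins 9–8.
Plan D–Option II: Plan D 13–4.
Only Plan D has no losses; Plan D is the Condorcet winner.

Plan D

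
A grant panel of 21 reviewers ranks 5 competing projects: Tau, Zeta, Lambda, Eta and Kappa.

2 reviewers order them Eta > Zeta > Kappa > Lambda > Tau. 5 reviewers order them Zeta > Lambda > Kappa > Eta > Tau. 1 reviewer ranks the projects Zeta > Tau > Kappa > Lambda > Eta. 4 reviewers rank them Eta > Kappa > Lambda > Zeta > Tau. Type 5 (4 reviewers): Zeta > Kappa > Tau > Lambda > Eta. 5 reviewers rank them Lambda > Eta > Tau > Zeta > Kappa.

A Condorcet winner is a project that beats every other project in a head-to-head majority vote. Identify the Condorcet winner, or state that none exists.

none

Head-to-head results (21 reviewers):
Tau vs Zeta: 5 for Tau, 16 for Zeta — Zeta by 16–5.
Tau vs Lambda: Tau is ranked higher on 1+4 = 5 ballots, Lambda on 16. Lambda wins 16–5.
Tau vs Eta: Tau is ranked higher on 1+4 = 5 ballots, Eta on 16. Eta wins 16–5.
Tau vs Kappa: 1+5 = 6 for Tau, 15 for Kappa — Kappa by 15–6.
Zeta–Lambda: Zeta 12–9.
Zeta vs Eta: Eta wins 11–10.
Zeta vs Kappa: 2+5+1+4+5 = 17 for Zeta, 4 for Kappa — Zeta by 17–4.
Lambda vs Eta: Lambda, 15–6.
Lambda–Kappa: Kappa 11–10.
Eta vs Kappa: Eta is ranked higher on 2+4+5 = 11 ballots, Kappa on 10. Eta wins 11–10.
No project is unbeaten: Tau loses to Zeta; Zeta loses to Eta; Lambda loses to Zeta; Eta loses to Lambda; Kappa loses to Zeta. In particular Zeta → Lambda → Eta → Zeta is a majority cycle — no Condorcet winner exists.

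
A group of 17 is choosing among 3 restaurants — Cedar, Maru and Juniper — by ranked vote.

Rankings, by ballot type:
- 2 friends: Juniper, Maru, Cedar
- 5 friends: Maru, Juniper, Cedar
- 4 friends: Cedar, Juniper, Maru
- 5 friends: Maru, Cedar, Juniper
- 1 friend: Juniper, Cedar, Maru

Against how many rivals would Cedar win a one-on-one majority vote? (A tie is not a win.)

1

Cedar against each rival (17 friends):
Cedar vs Maru: Cedar preferred on 4+1 = 5 ballots; Maru wins 12–5.
Cedar–Juniper: Cedar 9–8.
Cedar beats Juniper; loses to Maru — 1 pairwise win.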